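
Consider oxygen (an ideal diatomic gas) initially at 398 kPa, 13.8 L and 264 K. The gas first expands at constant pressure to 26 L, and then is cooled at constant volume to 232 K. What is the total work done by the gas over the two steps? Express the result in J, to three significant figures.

W_total ≈ 4860 J

Step 1 (isobaric): W = PΔV = (398 kPa)(26 − 13.8 L) = 4856 J.
Step 2 (isochoric): W = 0 (constant volume).
W_total = 4856 + 0 = 4856 J.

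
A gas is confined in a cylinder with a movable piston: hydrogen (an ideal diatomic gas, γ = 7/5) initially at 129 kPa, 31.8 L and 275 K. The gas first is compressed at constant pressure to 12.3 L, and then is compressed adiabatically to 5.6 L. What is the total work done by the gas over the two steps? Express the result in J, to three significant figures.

Step 1 (isobaric): W = PΔV = (129 kPa)(12.3 − 31.8 L) = -2516 J.
After step 1: P = 129 kPa, V = 12.3 L, T = 106.4 K.
Step 2 (adiabatic): W = (P₁V₁ − P₂V₂)/(γ−1) = (1587 − 2174)/0.4 = -1467 J.
W_total = -2516 − 1467 = -3983 J.

W_total ≈ -3980 J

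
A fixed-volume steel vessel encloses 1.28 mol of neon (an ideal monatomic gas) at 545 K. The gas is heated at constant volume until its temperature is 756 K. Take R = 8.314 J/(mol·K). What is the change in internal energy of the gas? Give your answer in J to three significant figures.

ΔU ≈ 3370 J

Constant volume ⇒ W = 0, so Q = ΔU = nCᵥΔT with Cᵥ = 3R/2 = 12.47 J/(mol·K).
ΔU = (1.28)(12.47)(756 − 545) = 3368 J.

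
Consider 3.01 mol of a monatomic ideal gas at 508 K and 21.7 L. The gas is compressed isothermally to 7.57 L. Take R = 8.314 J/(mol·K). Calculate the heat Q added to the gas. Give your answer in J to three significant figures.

Isothermal ⇒ ΔU = 0, so Q = W = nRT ln(V₂/V₁).
Q = (3.01)(8.314)(508) ln(7.57/21.7) = 12713 × -1.053 = -13388 J.

Q ≈ -13400 J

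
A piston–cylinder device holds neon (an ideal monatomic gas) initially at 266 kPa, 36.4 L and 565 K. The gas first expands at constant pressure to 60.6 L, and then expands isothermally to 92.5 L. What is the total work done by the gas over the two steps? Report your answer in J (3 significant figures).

Step 1 (isobaric): W = PΔV = (266 kPa)(60.6 − 36.4 L) = 6437 J.
After step 1: P = 266 kPa, V = 60.6 L, T = 940.6 K.
Step 2 (isothermal): W = P₁V₁ ln(V₂/V₁) = (16120) ln(92.5/60.6) = 6817 J.
W_total = 6437 + 6817 = 13254 J.

W_total ≈ 13300 J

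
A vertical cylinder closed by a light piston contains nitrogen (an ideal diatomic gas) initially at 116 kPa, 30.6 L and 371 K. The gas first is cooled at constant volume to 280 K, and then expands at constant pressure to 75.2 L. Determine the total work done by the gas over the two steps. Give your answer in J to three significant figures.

W_total ≈ 3900 J

Step 1 (isochoric): W = 0 (constant volume).
After step 1: P = 87.55 kPa (V unchanged).
Step 2 (isobaric): W = PΔV = (87.55 kPa)(75.2 − 30.6 L) = 3905 J.
W_total = 0 + 3905 = 3905 J.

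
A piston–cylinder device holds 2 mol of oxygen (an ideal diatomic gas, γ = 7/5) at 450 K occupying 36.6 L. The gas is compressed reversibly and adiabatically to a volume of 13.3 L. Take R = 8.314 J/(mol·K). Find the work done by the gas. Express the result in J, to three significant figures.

Adiabatic: TV^(γ−1) = const with γ = 7/5.
T₂ = T₁ (V₁/V₂)^(γ−1) = 450 × (36.6/13.3)^0.4 = 450 × 1.499 = 674.6 K.
W_by = nCᵥ(T₁ − T₂) = (2)(20.79)(450 − 674.6) = -9338 J.

W ≈ -9340 J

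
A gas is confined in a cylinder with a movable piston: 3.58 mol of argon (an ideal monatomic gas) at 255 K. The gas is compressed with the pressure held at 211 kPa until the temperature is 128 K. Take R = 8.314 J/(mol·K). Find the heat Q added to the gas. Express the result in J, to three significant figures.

Q ≈ -9450 J

Isobaric: W = nRΔT = (3.58)(8.314)(-127) = -3780 J.
ΔU = nCᵥΔT with Cᵥ = 3R/2: ΔU = (3.58)(12.47)(-127) = -5670 J.
Q = ΔU + W = -5670 − 3780 = -9450 J.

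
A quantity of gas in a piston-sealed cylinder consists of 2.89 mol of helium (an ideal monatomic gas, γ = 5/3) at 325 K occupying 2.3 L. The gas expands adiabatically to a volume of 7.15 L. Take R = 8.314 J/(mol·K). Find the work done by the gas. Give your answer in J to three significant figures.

Adiabatic: TV^(γ−1) = const with γ = 5/3.
T₂ = T₁ (V₁/V₂)^(γ−1) = 325 × (2.3/7.15)^0.667 = 325 × 0.4695 = 152.6 K.
W_by = nCᵥ(T₁ − T₂) = (2.89)(12.47)(325 − 152.6) = 6214 J.

W ≈ 6210 J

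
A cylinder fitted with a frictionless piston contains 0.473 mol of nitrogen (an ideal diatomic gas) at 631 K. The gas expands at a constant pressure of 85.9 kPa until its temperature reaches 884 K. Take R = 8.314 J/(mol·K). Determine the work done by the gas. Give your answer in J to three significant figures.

W ≈ 995 J

Isobaric: W = P ΔV = nR ΔT.
W = (0.473)(8.314)(884 − 631) = 994.9 J.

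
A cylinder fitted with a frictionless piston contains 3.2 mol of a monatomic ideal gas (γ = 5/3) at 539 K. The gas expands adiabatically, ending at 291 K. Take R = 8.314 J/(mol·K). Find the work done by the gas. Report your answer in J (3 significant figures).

Adiabatic ⇒ Q = 0, so W_by = −ΔU = nCᵥ(T₁ − T₂).
Cᵥ = 3R/2 = 12.47 J/(mol·K).
W = (3.2)(12.47)(539 − 291) = 9897 J.

W ≈ 9900 J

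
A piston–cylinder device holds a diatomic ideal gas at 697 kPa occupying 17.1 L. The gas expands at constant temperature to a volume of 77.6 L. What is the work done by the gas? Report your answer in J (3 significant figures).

Isothermal: W = nRT ln(V₂/V₁) = P₁V₁ ln(V₂/V₁).
P₁V₁ = (697 kPa)(17.1 L) = 11919 J.
W = 11919 × ln(77.6/17.1) = 11919 × 1.512
W_by_gas = 18027 J.

W ≈ 18000 J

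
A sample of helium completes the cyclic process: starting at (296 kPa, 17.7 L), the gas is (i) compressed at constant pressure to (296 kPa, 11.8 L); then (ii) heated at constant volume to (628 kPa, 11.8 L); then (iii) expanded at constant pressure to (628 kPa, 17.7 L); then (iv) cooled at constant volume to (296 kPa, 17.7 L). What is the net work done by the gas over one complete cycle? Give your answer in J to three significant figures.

Constant-volume legs do no work.
W(i) = (296)(11.8 − 17.7) = -1746 J; W(iii) = (628)(17.7 − 11.8) = 3705 J.
W_net = -1746 + 3705 = 1959 J (the clockwise enclosed area).

W_net ≈ 1960 J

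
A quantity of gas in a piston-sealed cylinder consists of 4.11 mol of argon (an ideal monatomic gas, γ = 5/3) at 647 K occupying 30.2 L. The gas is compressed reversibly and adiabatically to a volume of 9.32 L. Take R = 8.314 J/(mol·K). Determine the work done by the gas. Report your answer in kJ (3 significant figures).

Adiabatic: TV^(γ−1) = const with γ = 5/3.
T₂ = T₁ (V₁/V₂)^(γ−1) = 647 × (30.2/9.32)^0.667 = 647 × 2.19 = 1417 K.
W_by = nCᵥ(T₁ − T₂) = (4.11)(12.47)(647 − 1417) = -39455 J.

W ≈ -39.5 kJ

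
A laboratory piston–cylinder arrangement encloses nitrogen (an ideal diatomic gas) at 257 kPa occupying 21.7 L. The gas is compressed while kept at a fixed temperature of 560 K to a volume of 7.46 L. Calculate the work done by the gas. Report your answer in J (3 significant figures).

Isothermal: W = nRT ln(V₂/V₁) = P₁V₁ ln(V₂/V₁).
P₁V₁ = (257 kPa)(21.7 L) = 5577 J.
W = 5577 × ln(7.46/21.7) = 5577 × -1.068
W_by_gas = -5955 J.

W ≈ -5950 J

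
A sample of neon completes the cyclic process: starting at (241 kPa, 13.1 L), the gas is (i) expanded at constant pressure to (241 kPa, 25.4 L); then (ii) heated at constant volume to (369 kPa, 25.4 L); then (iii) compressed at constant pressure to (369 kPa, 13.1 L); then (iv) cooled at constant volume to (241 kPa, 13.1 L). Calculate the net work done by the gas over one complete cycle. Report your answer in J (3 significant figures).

Constant-volume legs do no work.
W(i) = (241)(25.4 − 13.1) = 2964 J; W(iii) = (369)(13.1 − 25.4) = -4539 J.
W_net = 2964 − 4539 = -1574 J (the counter-clockwise enclosed area).

W_net ≈ -1570 J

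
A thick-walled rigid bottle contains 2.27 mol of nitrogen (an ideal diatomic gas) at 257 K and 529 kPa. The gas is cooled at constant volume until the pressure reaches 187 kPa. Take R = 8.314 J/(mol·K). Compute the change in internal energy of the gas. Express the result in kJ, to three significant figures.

ΔU ≈ -7.84 kJ

Constant volume ⇒ W = 0, so Q = ΔU = nCᵥΔT with Cᵥ = 5R/2 = 20.79 J/(mol·K).
At constant V, T₂/T₁ = P₂/P₁ ⇒ ΔT = T₁(P₂/P₁ − 1) = 257·(187/529 − 1) = -166.2 K.
ΔU = (2.27)(20.79)(-166.2) = -7839 J.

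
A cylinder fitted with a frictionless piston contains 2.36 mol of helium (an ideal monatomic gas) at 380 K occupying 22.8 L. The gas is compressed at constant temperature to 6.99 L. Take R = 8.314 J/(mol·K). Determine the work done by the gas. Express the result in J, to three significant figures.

W ≈ -8820 J

Isothermal: W = nRT ln(V₂/V₁).
W = (2.36)(8.314)(380) × ln(6.99/22.8)
  = 7456 × -1.182
W_by_gas = -8815 J.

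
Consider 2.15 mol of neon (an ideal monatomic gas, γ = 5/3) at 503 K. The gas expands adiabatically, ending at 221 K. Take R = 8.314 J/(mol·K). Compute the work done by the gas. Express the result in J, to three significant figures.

Adiabatic ⇒ Q = 0, so W_by = −ΔU = nCᵥ(T₁ − T₂).
Cᵥ = 3R/2 = 12.47 J/(mol·K).
W = (2.15)(12.47)(503 − 221) = 7561 J.

W ≈ 7560 J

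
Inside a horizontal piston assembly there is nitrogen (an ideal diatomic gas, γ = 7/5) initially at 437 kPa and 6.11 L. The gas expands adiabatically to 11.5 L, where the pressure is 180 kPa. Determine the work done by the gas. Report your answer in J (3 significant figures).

Adiabatic: W = (P₁V₁ − P₂V₂)/(γ − 1) with γ = 7/5.
P₁V₁ = 2670 J, P₂V₂ = 2070 J.
W = (2670 − 2070) / 0.4 = 1500 J.

W ≈ 1500 J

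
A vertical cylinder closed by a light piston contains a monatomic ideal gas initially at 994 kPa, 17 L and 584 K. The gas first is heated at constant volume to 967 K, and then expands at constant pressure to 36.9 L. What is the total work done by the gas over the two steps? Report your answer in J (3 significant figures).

Step 1 (isochoric): W = 0 (constant volume).
After step 1: P = 1646 kPa (V unchanged).
Step 2 (isobaric): W = PΔV = (1646 kPa)(36.9 − 17 L) = 32753 J.
W_total = 0 + 32753 = 32753 J.

W_total ≈ 32800 J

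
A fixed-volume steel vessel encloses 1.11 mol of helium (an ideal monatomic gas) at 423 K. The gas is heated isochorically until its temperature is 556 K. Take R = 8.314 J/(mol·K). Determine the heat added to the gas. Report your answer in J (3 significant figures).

Constant volume ⇒ W = 0, so Q = ΔU = nCᵥΔT with Cᵥ = 3R/2 = 12.47 J/(mol·K).
ΔU = (1.11)(12.47)(556 − 423) = 1841 J.

Q ≈ 1840 J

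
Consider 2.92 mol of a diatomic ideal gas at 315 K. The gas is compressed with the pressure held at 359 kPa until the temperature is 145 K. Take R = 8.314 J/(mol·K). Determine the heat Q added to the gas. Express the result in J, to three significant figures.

Q ≈ -14400 J

Isobaric: W = nRΔT = (2.92)(8.314)(-170) = -4127 J.
ΔU = nCᵥΔT with Cᵥ = 5R/2: ΔU = (2.92)(20.79)(-170) = -10318 J.
Q = ΔU + W = -10318 − 4127 = -14445 J.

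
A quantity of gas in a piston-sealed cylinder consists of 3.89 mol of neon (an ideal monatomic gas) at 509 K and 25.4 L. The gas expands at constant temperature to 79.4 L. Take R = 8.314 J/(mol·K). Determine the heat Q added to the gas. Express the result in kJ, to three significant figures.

Isothermal ⇒ ΔU = 0, so Q = W = nRT ln(V₂/V₁).
Q = (3.89)(8.314)(509) ln(79.4/25.4) = 16462 × 1.14 = 18762 J.

Q ≈ 18.8 kJ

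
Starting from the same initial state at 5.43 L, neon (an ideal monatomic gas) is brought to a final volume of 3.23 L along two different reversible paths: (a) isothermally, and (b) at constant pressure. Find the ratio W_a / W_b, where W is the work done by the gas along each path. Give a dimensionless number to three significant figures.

Path (a) isothermal: W = P₁V₁ ln(V₂/V₁) → W_a/(P₁V₁) = -0.5195.
Path (b) isobaric: W = P₁(V₂ − V₁) → W_b/(P₁V₁) = -0.4052.
W_a / W_b = -0.5195 / -0.4052 = 1.282.

W_a / W_b ≈ 1.28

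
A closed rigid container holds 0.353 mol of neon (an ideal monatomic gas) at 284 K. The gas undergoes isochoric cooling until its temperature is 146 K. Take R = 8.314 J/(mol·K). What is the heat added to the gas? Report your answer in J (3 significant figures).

Q ≈ -608 J

Constant volume ⇒ W = 0, so Q = ΔU = nCᵥΔT with Cᵥ = 3R/2 = 12.47 J/(mol·K).
ΔU = (0.353)(12.47)(146 − 284) = -607.5 J.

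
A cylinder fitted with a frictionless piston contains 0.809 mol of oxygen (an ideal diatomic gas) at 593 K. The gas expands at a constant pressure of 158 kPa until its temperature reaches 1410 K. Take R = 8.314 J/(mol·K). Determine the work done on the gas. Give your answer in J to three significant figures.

Isobaric: W = P ΔV = nR ΔT.
W = (0.809)(8.314)(1410 − 593) = 5495 J.
Work on gas = −W_by = -5495 J.

W ≈ -5500 J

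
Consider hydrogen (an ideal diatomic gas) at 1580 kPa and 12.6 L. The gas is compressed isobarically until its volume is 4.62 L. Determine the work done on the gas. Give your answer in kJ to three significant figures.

W ≈ 12.6 kJ

Isobaric: W = P ΔV.
W = (1580 kPa)(4.62 − 12.6 L) = (1580)(-7.98) = -12608 J.
Work on gas = −W_by = 12608 J.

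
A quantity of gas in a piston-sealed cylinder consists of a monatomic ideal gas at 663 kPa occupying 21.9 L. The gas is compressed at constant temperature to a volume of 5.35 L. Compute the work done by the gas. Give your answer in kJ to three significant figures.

Isothermal: W = nRT ln(V₂/V₁) = P₁V₁ ln(V₂/V₁).
P₁V₁ = (663 kPa)(21.9 L) = 14520 J.
W = 14520 × ln(5.35/21.9) = 14520 × -1.409
W_by_gas = -20464 J.

W ≈ -20.5 kJ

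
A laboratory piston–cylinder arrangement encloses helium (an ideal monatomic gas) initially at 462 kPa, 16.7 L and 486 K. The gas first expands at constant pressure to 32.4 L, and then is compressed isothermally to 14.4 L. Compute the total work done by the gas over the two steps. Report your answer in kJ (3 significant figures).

W_total ≈ -4.89 kJ

Step 1 (isobaric): W = PΔV = (462 kPa)(32.4 − 16.7 L) = 7253 J.
After step 1: P = 462 kPa, V = 32.4 L, T = 942.9 K.
Step 2 (isothermal): W = P₁V₁ ln(V₂/V₁) = (14969) ln(14.4/32.4) = -12139 J.
W_total = 7253 − 12139 = -4885 J.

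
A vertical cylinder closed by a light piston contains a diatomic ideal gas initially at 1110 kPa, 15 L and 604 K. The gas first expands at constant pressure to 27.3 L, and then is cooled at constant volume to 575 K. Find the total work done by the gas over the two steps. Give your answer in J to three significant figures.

W_total ≈ 13700 J

Step 1 (isobaric): W = PΔV = (1110 kPa)(27.3 − 15 L) = 13653 J.
Step 2 (isochoric): W = 0 (constant volume).
W_total = 13653 + 0 = 13653 J.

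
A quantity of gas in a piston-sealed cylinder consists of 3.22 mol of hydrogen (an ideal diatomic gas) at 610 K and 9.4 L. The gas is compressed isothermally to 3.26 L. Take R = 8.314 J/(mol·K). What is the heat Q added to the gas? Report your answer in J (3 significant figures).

Isothermal ⇒ ΔU = 0, so Q = W = nRT ln(V₂/V₁).
Q = (3.22)(8.314)(610) ln(3.26/9.4) = 16330 × -1.059 = -17294 J.

Q ≈ -17300 J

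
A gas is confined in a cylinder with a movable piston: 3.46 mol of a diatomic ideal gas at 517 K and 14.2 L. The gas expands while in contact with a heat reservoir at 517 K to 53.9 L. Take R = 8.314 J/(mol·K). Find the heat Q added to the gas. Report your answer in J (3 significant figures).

Q ≈ 19800 J

Isothermal ⇒ ΔU = 0, so Q = W = nRT ln(V₂/V₁).
Q = (3.46)(8.314)(517) ln(53.9/14.2) = 14872 × 1.334 = 19838 J.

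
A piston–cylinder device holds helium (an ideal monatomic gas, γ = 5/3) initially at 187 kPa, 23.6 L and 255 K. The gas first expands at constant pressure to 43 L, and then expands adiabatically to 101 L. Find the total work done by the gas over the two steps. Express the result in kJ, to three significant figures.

W_total ≈ 8.86 kJ

Step 1 (isobaric): W = PΔV = (187 kPa)(43 − 23.6 L) = 3628 J.
After step 1: P = 187 kPa, V = 43 L, T = 464.6 K.
Step 2 (adiabatic): W = (P₁V₁ − P₂V₂)/(γ−1) = (8041 − 4551)/0.667 = 5236 J.
W_total = 3628 + 5236 = 8863 J.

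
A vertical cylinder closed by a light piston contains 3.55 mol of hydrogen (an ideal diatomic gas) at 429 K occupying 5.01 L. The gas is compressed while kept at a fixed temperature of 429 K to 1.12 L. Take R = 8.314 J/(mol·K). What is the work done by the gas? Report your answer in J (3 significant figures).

Isothermal: W = nRT ln(V₂/V₁).
W = (3.55)(8.314)(429) × ln(1.12/5.01)
  = 12662 × -1.498
W_by_gas = -18969 J.

W ≈ -19000 J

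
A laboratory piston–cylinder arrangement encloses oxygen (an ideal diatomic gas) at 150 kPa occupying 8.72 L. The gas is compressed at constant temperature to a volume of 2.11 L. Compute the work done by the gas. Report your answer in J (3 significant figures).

Isothermal: W = nRT ln(V₂/V₁) = P₁V₁ ln(V₂/V₁).
P₁V₁ = (150 kPa)(8.72 L) = 1308 J.
W = 1308 × ln(2.11/8.72) = 1308 × -1.419
W_by_gas = -1856 J.

W ≈ -1860 J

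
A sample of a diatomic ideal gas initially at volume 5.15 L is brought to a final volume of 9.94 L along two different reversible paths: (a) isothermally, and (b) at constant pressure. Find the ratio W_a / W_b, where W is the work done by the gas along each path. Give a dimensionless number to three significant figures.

Path (a) isothermal: W = P₁V₁ ln(V₂/V₁) → W_a/(P₁V₁) = 0.6576.
Path (b) isobaric: W = P₁(V₂ − V₁) → W_b/(P₁V₁) = 0.9301.
W_a / W_b = 0.6576 / 0.9301 = 0.707.

W_a / W_b ≈ 0.707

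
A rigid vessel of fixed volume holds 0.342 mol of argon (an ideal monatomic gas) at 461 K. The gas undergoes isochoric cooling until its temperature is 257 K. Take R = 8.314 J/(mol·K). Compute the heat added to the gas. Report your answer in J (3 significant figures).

Constant volume ⇒ W = 0, so Q = ΔU = nCᵥΔT with Cᵥ = 3R/2 = 12.47 J/(mol·K).
ΔU = (0.342)(12.47)(257 − 461) = -870.1 J.

Q ≈ -870 J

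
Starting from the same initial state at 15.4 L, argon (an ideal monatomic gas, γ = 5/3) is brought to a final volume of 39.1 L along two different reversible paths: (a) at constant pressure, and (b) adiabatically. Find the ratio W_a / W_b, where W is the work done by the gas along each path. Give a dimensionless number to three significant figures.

W_a / W_b ≈ 2.22

Path (a) isobaric: W = P₁(V₂ − V₁) → W_a/(P₁V₁) = 1.539.
Path (b) adiabatic: W = P₁V₁(1 − (V₁/V₂)^(γ−1))/(γ−1) → W_b/(P₁V₁) = 0.694.
W_a / W_b = 1.539 / 0.694 = 2.217.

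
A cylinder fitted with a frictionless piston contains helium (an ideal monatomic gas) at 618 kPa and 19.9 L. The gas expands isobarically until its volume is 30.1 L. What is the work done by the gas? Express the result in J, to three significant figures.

W ≈ 6300 J

Isobaric: W = P ΔV.
W = (618 kPa)(30.1 − 19.9 L) = (618)(10.2) = 6304 J.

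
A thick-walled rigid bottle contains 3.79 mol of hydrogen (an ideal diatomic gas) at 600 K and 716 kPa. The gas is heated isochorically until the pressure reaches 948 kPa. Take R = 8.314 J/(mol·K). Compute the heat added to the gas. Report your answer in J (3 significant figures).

Q ≈ 15300 J

Constant volume ⇒ W = 0, so Q = ΔU = nCᵥΔT with Cᵥ = 5R/2 = 20.79 J/(mol·K).
At constant V, T₂/T₁ = P₂/P₁ ⇒ ΔT = T₁(P₂/P₁ − 1) = 600·(948/716 − 1) = 194.4 K.
ΔU = (3.79)(20.79)(194.4) = 15315 J.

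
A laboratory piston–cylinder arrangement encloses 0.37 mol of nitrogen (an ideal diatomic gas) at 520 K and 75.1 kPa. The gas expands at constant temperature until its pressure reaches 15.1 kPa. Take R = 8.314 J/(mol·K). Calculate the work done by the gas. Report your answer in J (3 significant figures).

W ≈ 2570 J

Isothermal process: W = nRT ln(V₂/V₁) = nRT ln(P₁/P₂).
W = (0.37)(8.314)(520) × ln(75.1/15.1)
  = 1600 × ln(4.974) = 1600 × 1.604
W_by_gas = 2566 J.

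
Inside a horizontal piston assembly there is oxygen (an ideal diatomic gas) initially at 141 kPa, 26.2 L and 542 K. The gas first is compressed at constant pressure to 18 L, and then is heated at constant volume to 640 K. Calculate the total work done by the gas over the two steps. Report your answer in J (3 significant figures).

W_total ≈ -1160 J

Step 1 (isobaric): W = PΔV = (141 kPa)(18 − 26.2 L) = -1156 J.
Step 2 (isochoric): W = 0 (constant volume).
W_total = -1156 + 0 = -1156 J.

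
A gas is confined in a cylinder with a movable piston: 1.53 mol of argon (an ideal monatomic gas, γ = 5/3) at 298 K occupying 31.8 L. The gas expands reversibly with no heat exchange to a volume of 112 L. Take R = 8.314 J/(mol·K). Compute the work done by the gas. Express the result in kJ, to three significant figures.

W ≈ 3.23 kJ

Adiabatic: TV^(γ−1) = const with γ = 5/3.
T₂ = T₁ (V₁/V₂)^(γ−1) = 298 × (31.8/112)^0.667 = 298 × 0.432 = 128.7 K.
W_by = nCᵥ(T₁ − T₂) = (1.53)(12.47)(298 − 128.7) = 3230 J.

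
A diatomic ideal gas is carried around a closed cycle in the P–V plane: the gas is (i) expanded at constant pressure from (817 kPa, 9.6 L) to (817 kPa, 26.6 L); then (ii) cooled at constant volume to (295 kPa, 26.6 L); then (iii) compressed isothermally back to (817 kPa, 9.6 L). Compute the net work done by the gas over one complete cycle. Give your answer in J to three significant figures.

Leg (i): W = PΔV = (817)(26.6 − 9.6) = 13889 J.
Leg (ii): W = 0.
Leg (iii): W = PᵢVᵢ ln(V_f/Vᵢ) = (7847) ln(9.6/26.6) = -7997 J.
W_net = 13889 − 7997 = 5892 J.

W_net ≈ 5890 J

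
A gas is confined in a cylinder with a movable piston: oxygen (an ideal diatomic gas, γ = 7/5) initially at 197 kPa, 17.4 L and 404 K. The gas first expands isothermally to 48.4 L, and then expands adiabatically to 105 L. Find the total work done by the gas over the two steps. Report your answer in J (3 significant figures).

W_total ≈ 5790 J

Step 1 (isothermal): W = P₁V₁ ln(V₂/V₁) = (3428) ln(48.4/17.4) = 3507 J.
After step 1: P = 70.82 kPa, V = 48.4 L, T = 404 K.
Step 2 (adiabatic): W = (P₁V₁ − P₂V₂)/(γ−1) = (3428 − 2515)/0.4 = 2283 J.
W_total = 3507 + 2283 = 5790 J.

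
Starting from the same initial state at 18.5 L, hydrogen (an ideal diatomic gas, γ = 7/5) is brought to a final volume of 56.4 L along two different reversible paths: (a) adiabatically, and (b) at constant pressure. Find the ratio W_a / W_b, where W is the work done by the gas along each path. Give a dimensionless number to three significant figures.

W_a / W_b ≈ 0.439

Path (a) adiabatic: W = P₁V₁(1 − (V₁/V₂)^(γ−1))/(γ−1) → W_a/(P₁V₁) = 0.8993.
Path (b) isobaric: W = P₁(V₂ − V₁) → W_b/(P₁V₁) = 2.049.
W_a / W_b = 0.8993 / 2.049 = 0.439.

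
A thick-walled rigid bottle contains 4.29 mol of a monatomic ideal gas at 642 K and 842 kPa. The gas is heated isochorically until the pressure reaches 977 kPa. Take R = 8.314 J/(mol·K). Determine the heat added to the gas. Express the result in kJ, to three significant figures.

Q ≈ 5.51 kJ

Constant volume ⇒ W = 0, so Q = ΔU = nCᵥΔT with Cᵥ = 3R/2 = 12.47 J/(mol·K).
At constant V, T₂/T₁ = P₂/P₁ ⇒ ΔT = T₁(P₂/P₁ − 1) = 642·(977/842 − 1) = 102.9 K.
ΔU = (4.29)(12.47)(102.9) = 5507 J.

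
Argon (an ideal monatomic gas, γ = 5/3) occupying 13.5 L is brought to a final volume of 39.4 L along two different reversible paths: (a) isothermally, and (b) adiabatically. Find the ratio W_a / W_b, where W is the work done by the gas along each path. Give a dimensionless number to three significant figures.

W_a / W_b ≈ 1.40

Path (a) isothermal: W = P₁V₁ ln(V₂/V₁) → W_a/(P₁V₁) = 1.071.
Path (b) adiabatic: W = P₁V₁(1 − (V₁/V₂)^(γ−1))/(γ−1) → W_b/(P₁V₁) = 0.7655.
W_a / W_b = 1.071 / 0.7655 = 1.399.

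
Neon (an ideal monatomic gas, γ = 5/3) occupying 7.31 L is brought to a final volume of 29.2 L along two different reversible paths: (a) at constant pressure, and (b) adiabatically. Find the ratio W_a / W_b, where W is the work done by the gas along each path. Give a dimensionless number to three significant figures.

W_a / W_b ≈ 3.31

Path (a) isobaric: W = P₁(V₂ − V₁) → W_a/(P₁V₁) = 2.995.
Path (b) adiabatic: W = P₁V₁(1 − (V₁/V₂)^(γ−1))/(γ−1) → W_b/(P₁V₁) = 0.9042.
W_a / W_b = 2.995 / 0.9042 = 3.312.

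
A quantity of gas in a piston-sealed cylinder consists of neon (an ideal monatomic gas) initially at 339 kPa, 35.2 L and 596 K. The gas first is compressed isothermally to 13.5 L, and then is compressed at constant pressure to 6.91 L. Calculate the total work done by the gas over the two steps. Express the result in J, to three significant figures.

W_total ≈ -17300 J

Step 1 (isothermal): W = P₁V₁ ln(V₂/V₁) = (11933) ln(13.5/35.2) = -11436 J.
After step 1: P = 883.9 kPa, V = 13.5 L, T = 596 K.
Step 2 (isobaric): W = PΔV = (883.9 kPa)(6.91 − 13.5 L) = -5825 J.
W_total = -11436 − 5825 = -17261 J.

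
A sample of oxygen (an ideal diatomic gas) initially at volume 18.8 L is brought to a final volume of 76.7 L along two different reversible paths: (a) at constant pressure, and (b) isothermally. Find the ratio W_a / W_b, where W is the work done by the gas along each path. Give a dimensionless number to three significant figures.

Path (a) isobaric: W = P₁(V₂ − V₁) → W_a/(P₁V₁) = 3.08.
Path (b) isothermal: W = P₁V₁ ln(V₂/V₁) → W_b/(P₁V₁) = 1.406.
W_a / W_b = 3.08 / 1.406 = 2.19.

W_a / W_b ≈ 2.19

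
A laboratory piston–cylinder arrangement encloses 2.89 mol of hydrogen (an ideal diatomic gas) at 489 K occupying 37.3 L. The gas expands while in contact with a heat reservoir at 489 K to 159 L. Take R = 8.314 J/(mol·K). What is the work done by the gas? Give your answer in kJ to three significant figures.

Isothermal: W = nRT ln(V₂/V₁).
W = (2.89)(8.314)(489) × ln(159/37.3)
  = 11749 × 1.45
W_by_gas = 17036 J.

W ≈ 17.0 kJ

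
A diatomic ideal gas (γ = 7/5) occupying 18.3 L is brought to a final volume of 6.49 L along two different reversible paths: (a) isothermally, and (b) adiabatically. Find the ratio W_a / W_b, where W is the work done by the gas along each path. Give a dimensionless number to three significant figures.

W_a / W_b ≈ 0.807

Path (a) isothermal: W = P₁V₁ ln(V₂/V₁) → W_a/(P₁V₁) = -1.037.
Path (b) adiabatic: W = P₁V₁(1 − (V₁/V₂)^(γ−1))/(γ−1) → W_b/(P₁V₁) = -1.285.
W_a / W_b = -1.037 / -1.285 = 0.807.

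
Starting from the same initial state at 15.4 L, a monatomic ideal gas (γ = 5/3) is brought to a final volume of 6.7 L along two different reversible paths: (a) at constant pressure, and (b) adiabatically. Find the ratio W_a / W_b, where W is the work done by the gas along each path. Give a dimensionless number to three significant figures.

Path (a) isobaric: W = P₁(V₂ − V₁) → W_a/(P₁V₁) = -0.5649.
Path (b) adiabatic: W = P₁V₁(1 − (V₁/V₂)^(γ−1))/(γ−1) → W_b/(P₁V₁) = -1.112.
W_a / W_b = -0.5649 / -1.112 = 0.5078.

W_a / W_b ≈ 0.508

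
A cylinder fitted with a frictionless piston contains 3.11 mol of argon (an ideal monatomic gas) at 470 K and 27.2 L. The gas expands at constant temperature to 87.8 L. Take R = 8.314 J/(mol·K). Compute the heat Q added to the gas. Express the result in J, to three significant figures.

Isothermal ⇒ ΔU = 0, so Q = W = nRT ln(V₂/V₁).
Q = (3.11)(8.314)(470) ln(87.8/27.2) = 12153 × 1.172 = 14241 J.

Q ≈ 14200 J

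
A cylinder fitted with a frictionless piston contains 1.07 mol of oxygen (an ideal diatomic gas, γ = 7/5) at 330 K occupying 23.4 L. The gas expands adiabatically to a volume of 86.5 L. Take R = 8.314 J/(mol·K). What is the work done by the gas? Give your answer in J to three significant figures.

W ≈ 2990 J

Adiabatic: TV^(γ−1) = const with γ = 7/5.
T₂ = T₁ (V₁/V₂)^(γ−1) = 330 × (23.4/86.5)^0.4 = 330 × 0.5928 = 195.6 K.
W_by = nCᵥ(T₁ − T₂) = (1.07)(20.79)(330 − 195.6) = 2989 J.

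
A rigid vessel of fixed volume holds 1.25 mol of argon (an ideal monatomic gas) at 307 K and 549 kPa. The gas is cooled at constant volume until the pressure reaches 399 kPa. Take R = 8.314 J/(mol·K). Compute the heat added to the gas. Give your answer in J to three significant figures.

Constant volume ⇒ W = 0, so Q = ΔU = nCᵥΔT with Cᵥ = 3R/2 = 12.47 J/(mol·K).
At constant V, T₂/T₁ = P₂/P₁ ⇒ ΔT = T₁(P₂/P₁ − 1) = 307·(399/549 − 1) = -83.88 K.
ΔU = (1.25)(12.47)(-83.88) = -1308 J.

Q ≈ -1310 J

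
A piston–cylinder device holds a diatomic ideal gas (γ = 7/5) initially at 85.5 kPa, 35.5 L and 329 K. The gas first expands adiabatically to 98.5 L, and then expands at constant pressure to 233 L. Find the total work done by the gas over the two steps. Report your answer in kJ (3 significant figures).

Step 1 (adiabatic): W = (P₁V₁ − P₂V₂)/(γ−1) = (3035 − 2018)/0.4 = 2543 J.
After step 1: P = 20.49 kPa, V = 98.5 L, T = 218.7 K.
Step 2 (isobaric): W = PΔV = (20.49 kPa)(233 − 98.5 L) = 2755 J.
W_total = 2543 + 2755 = 5299 J.

W_total ≈ 5.30 kJ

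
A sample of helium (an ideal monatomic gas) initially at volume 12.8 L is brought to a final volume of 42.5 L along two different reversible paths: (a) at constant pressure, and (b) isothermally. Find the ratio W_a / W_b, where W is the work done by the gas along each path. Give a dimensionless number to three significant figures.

W_a / W_b ≈ 1.93

Path (a) isobaric: W = P₁(V₂ − V₁) → W_a/(P₁V₁) = 2.32.
Path (b) isothermal: W = P₁V₁ ln(V₂/V₁) → W_b/(P₁V₁) = 1.2.
W_a / W_b = 2.32 / 1.2 = 1.933.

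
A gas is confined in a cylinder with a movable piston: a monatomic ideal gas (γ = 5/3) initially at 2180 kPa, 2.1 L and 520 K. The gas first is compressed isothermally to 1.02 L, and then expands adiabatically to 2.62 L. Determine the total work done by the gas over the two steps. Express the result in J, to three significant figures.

W_total ≈ -100 J

Step 1 (isothermal): W = P₁V₁ ln(V₂/V₁) = (4578) ln(1.02/2.1) = -3306 J.
After step 1: P = 4488 kPa, V = 1.02 L, T = 520 K.
Step 2 (adiabatic): W = (P₁V₁ − P₂V₂)/(γ−1) = (4578 − 2441)/0.667 = 3206 J.
W_total = -3306 + 3206 = -100.2 J.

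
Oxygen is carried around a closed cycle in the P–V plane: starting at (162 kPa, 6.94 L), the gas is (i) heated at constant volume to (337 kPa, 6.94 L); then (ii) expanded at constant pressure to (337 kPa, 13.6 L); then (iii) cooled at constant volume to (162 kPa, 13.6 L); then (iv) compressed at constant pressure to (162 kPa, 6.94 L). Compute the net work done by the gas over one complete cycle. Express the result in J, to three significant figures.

W_net ≈ 1170 J

Constant-volume legs do no work.
W(ii) = (337)(13.6 − 6.94) = 2244 J; W(iv) = (162)(6.94 − 13.6) = -1079 J.
W_net = 2244 − 1079 = 1165 J (the clockwise enclosed area).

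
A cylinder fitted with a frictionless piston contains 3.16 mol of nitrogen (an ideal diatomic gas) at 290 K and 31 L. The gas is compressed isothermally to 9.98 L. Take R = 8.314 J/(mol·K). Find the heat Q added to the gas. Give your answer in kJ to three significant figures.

Q ≈ -8.64 kJ

Isothermal ⇒ ΔU = 0, so Q = W = nRT ln(V₂/V₁).
Q = (3.16)(8.314)(290) ln(9.98/31) = 7619 × -1.133 = -8635 J.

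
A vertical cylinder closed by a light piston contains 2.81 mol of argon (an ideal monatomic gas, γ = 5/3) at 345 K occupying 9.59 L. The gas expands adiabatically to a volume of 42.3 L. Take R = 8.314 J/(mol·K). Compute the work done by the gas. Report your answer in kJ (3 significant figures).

Adiabatic: TV^(γ−1) = const with γ = 5/3.
T₂ = T₁ (V₁/V₂)^(γ−1) = 345 × (9.59/42.3)^0.667 = 345 × 0.3718 = 128.3 K.
W_by = nCᵥ(T₁ − T₂) = (2.81)(12.47)(345 − 128.3) = 7595 J.

W ≈ 7.59 kJ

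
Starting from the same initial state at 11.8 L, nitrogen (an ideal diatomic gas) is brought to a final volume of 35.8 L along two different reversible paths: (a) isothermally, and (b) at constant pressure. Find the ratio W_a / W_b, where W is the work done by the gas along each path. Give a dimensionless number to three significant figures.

W_a / W_b ≈ 0.546

Path (a) isothermal: W = P₁V₁ ln(V₂/V₁) → W_a/(P₁V₁) = 1.11.
Path (b) isobaric: W = P₁(V₂ − V₁) → W_b/(P₁V₁) = 2.034.
W_a / W_b = 1.11 / 2.034 = 0.5457.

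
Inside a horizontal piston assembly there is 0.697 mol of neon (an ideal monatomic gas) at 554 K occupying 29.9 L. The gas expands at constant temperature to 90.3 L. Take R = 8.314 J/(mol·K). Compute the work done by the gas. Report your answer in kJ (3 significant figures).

Isothermal: W = nRT ln(V₂/V₁).
W = (0.697)(8.314)(554) × ln(90.3/29.9)
  = 3210 × 1.105
W_by_gas = 3548 J.

W ≈ 3.55 kJ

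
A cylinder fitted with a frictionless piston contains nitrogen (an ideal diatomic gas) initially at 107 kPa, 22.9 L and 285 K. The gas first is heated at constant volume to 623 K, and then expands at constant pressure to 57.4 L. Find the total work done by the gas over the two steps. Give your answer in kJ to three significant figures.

W_total ≈ 8.07 kJ

Step 1 (isochoric): W = 0 (constant volume).
After step 1: P = 233.9 kPa (V unchanged).
Step 2 (isobaric): W = PΔV = (233.9 kPa)(57.4 − 22.9 L) = 8069 J.
W_total = 0 + 8069 = 8069 J.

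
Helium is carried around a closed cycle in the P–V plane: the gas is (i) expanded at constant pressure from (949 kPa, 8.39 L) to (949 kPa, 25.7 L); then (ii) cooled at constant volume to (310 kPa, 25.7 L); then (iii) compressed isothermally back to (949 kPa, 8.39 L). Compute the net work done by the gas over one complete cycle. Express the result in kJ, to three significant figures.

W_net ≈ 7.51 kJ

Leg (i): W = PΔV = (949)(25.7 − 8.39) = 16427 J.
Leg (ii): W = 0.
Leg (iii): W = PᵢVᵢ ln(V_f/Vᵢ) = (7967) ln(8.39/25.7) = -8919 J.
W_net = 16427 − 8919 = 7509 J.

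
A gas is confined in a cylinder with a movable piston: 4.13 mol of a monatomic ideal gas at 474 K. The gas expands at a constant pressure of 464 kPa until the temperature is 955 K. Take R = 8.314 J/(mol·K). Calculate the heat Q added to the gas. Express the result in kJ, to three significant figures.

Isobaric: W = nRΔT = (4.13)(8.314)(481) = 16516 J.
ΔU = nCᵥΔT with Cᵥ = 3R/2: ΔU = (4.13)(12.47)(481) = 24774 J.
Q = ΔU + W = 24774 + 16516 = 41290 J.

Q ≈ 41.3 kJ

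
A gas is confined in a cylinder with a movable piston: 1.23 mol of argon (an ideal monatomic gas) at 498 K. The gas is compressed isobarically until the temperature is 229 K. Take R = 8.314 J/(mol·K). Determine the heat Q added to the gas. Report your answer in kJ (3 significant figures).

Q ≈ -6.88 kJ

Isobaric: W = nRΔT = (1.23)(8.314)(-269) = -2751 J.
ΔU = nCᵥΔT with Cᵥ = 3R/2: ΔU = (1.23)(12.47)(-269) = -4126 J.
Q = ΔU + W = -4126 − 2751 = -6877 J.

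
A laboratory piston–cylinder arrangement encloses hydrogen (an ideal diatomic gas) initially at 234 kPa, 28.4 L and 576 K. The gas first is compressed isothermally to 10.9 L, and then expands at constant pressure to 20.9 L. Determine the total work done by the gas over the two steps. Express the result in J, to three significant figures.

W_total ≈ -267 J

Step 1 (isothermal): W = P₁V₁ ln(V₂/V₁) = (6646) ln(10.9/28.4) = -6364 J.
After step 1: P = 609.7 kPa, V = 10.9 L, T = 576 K.
Step 2 (isobaric): W = PΔV = (609.7 kPa)(20.9 − 10.9 L) = 6097 J.
W_total = -6364 + 6097 = -267.1 J.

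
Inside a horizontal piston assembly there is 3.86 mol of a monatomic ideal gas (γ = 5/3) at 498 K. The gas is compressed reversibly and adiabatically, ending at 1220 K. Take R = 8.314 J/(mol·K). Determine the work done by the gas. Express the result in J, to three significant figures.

Adiabatic ⇒ Q = 0, so W_by = −ΔU = nCᵥ(T₁ − T₂).
Cᵥ = 3R/2 = 12.47 J/(mol·K).
W = (3.86)(12.47)(498 − 1220) = -34756 J.

W ≈ -34800 J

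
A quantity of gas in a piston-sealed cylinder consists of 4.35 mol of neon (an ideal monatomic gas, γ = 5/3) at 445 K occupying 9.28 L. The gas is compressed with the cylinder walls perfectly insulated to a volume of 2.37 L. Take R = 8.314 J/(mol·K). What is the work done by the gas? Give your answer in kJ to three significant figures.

Adiabatic: TV^(γ−1) = const with γ = 5/3.
T₂ = T₁ (V₁/V₂)^(γ−1) = 445 × (9.28/2.37)^0.667 = 445 × 2.484 = 1106 K.
W_by = nCᵥ(T₁ − T₂) = (4.35)(12.47)(445 − 1106) = -35832 J.

W ≈ -35.8 kJ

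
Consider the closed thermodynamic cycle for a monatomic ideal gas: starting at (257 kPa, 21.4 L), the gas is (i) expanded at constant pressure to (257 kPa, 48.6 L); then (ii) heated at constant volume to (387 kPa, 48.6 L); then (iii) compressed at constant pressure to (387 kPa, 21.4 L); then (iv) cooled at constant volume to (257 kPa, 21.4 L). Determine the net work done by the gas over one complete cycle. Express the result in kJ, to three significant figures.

Constant-volume legs do no work.
W(i) = (257)(48.6 − 21.4) = 6990 J; W(iii) = (387)(21.4 − 48.6) = -10526 J.
W_net = 6990 − 10526 = -3536 J (the counter-clockwise enclosed area).

W_net ≈ -3.54 kJ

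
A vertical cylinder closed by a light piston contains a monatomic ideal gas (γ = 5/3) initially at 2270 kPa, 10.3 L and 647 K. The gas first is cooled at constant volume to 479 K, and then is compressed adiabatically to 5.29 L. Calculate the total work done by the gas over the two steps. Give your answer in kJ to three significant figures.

W_total ≈ -14.5 kJ

Step 1 (isochoric): W = 0 (constant volume).
After step 1: P = 1681 kPa (V unchanged).
Step 2 (adiabatic): W = (P₁V₁ − P₂V₂)/(γ−1) = (17310 − 26991)/0.667 = -14521 J.
W_total = 0 − 14521 = -14521 J.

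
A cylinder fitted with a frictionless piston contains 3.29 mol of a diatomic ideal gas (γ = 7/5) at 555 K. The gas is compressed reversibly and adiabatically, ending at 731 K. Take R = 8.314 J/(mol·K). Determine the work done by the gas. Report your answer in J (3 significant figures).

Adiabatic ⇒ Q = 0, so W_by = −ΔU = nCᵥ(T₁ − T₂).
Cᵥ = 5R/2 = 20.79 J/(mol·K).
W = (3.29)(20.79)(555 − 731) = -12035 J.

W ≈ -12000 J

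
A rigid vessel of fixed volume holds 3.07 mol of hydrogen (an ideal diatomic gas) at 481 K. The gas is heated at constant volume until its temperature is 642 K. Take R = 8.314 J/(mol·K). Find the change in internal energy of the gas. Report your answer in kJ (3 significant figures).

Constant volume ⇒ W = 0, so Q = ΔU = nCᵥΔT with Cᵥ = 5R/2 = 20.79 J/(mol·K).
ΔU = (3.07)(20.79)(642 − 481) = 10273 J.

ΔU ≈ 10.3 kJ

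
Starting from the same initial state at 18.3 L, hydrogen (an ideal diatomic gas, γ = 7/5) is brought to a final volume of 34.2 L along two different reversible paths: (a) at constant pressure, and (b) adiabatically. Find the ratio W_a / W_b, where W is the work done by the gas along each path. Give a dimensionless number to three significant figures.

Path (a) isobaric: W = P₁(V₂ − V₁) → W_a/(P₁V₁) = 0.8689.
Path (b) adiabatic: W = P₁V₁(1 − (V₁/V₂)^(γ−1))/(γ−1) → W_b/(P₁V₁) = 0.5533.
W_a / W_b = 0.8689 / 0.5533 = 1.57.

W_a / W_b ≈ 1.57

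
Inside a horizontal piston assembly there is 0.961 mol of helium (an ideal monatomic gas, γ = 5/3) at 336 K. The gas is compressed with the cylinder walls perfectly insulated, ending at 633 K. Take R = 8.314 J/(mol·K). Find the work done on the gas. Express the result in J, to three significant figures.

W ≈ 3560 J

Adiabatic ⇒ Q = 0, so W_by = −ΔU = nCᵥ(T₁ − T₂).
Cᵥ = 3R/2 = 12.47 J/(mol·K).
W = (0.961)(12.47)(336 − 633) = -3559 J.
Work on gas = −W_by = 3559 J.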